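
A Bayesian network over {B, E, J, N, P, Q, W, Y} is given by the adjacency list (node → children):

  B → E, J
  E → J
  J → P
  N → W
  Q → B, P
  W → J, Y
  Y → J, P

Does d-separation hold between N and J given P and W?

5 paths connect N and J; each must be blocked for d-separation to hold:
Path 1: N → W → J
  W is a chain here and W is conditioned on, so the path is blocked at W.
Path 2: N → W → Y → J
  W is a chain here and W is conditioned on, so the path is blocked at W.
Path 3: N → W → Y → P ← Q → B → J
  W is a chain here and W is conditioned on, so the path is blocked at W.
Path 4: N → W → Y → P ← Q → B → E → J
  W is a chain here and W is conditioned on, so the path is blocked at W.
Path 5: N → W → Y → P ← J
  W is a chain here and W is conditioned on, so the path is blocked at W.
All paths are blocked; N ⊥ J | {P, W} holds.

Yes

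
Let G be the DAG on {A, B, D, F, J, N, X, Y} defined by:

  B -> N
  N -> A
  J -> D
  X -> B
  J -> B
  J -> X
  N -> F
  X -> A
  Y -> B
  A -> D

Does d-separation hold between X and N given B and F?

Yes

Enumerating the 6 paths from X to N and testing each for blocking by {B, F}:
  1. X → B ← J → D ← A ← N — B:collider[open]; J:fork[open]; D:collider[blocks]; A:chain[open] ⇒ blocked
  2. X → B → N — B:chain[blocks] ⇒ blocked
  3. X → A ← N — A:collider[blocks] ⇒ blocked
  4. X → A → D ← J → B → N — A:chain[open]; D:collider[blocks]; J:fork[open]; B:chain[blocks] ⇒ blocked
  5. X ← J → B → N — J:fork[open]; B:chain[blocks] ⇒ blocked
  6. X ← J → D ← A ← N — J:fork[open]; D:collider[blocks]; A:chain[open] ⇒ blocked
All paths are blocked; X ⊥ N | {B, F} holds.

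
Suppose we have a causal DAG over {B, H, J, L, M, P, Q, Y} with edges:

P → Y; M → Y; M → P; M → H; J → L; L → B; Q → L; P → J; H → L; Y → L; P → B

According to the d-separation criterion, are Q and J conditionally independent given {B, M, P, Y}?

No

6 paths connect Q and J; each must be blocked for d-separation to hold:
Path 1: Q → L ← Y ← M → P → J
  Y is a chain here and Y is conditioned on, so the path is blocked at Y.
Path 2: Q → L ← Y ← P → J
  Y is a chain here and Y is conditioned on, so the path is blocked at Y.
Path 3: Q → L → B ← P → J
  P is a fork here and P is conditioned on, so the path is blocked at P.
Path 4: Q → L ← J
  L is a collider and its descendant B is conditioned on, which opens it — no node blocks this path, so it is active.
Path 5: Q → L ← H ← M → Y ← P → J
  M is a fork here and M is conditioned on, so the path is blocked at M.
Path 6: Q → L ← H ← M → P → J
  M is a fork here and M is conditioned on, so the path is blocked at M.
Since the path Q → L ← J is active, Q and J are not d-separated given {B, M, P, Y}.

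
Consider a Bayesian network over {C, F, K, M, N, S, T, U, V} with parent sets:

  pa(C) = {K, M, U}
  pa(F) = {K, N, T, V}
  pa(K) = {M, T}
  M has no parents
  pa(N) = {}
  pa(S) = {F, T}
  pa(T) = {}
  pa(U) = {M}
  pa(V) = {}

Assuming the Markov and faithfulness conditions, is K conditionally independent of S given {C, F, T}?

Yes — K and S are d-separated given {C, F, T}.

There are 4 undirected paths between K and S; checking each against the conditioning set {C, F, T}:
  1. K ← T → S — T:fork[blocks] ⇒ blocked
  2. K ← T → F → S — T:fork[blocks]; F:chain[blocks] ⇒ blocked
  3. K → F ← T → S — F:collider[open]; T:fork[blocks] ⇒ blocked
  4. K → F → S — F:chain[blocks] ⇒ blocked
All paths are blocked; K ⊥ S | {C, F, T} holds.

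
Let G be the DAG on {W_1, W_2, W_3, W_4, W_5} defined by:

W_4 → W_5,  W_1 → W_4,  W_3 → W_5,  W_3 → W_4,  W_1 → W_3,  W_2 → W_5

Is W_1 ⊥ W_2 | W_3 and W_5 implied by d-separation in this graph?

No

We examine all 4 paths between W_1 and W_2:
Path 1: W_1 → W_4 ← W_3 → W_5 ← W_2
  W_3 is a fork here and W_3 is conditioned on, so the path is blocked at W_3.
Path 2: W_1 → W_4 → W_5 ← W_2
  W_4 is a chain and W_4 is not conditioned on; W_5 is a collider and W_5 is conditioned on, which opens it — no node blocks this path, so it is active.
Path 3: W_1 → W_3 → W_4 → W_5 ← W_2
  W_3 is a chain here and W_3 is conditioned on, so the path is blocked at W_3.
Path 4: W_1 → W_3 → W_5 ← W_2
  W_3 is a chain here and W_3 is conditioned on, so the path is blocked at W_3.
At least one path is unblocked, so d-separation fails.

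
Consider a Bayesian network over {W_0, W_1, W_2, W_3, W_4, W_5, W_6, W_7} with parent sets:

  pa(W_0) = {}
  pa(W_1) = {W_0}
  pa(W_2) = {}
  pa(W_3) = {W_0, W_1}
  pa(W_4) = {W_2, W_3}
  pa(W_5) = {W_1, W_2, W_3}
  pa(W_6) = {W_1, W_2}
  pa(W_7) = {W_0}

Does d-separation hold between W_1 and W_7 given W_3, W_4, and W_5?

No

There are 6 undirected paths between W_1 and W_7; checking each against the conditioning set {W_3, W_4, W_5}:
Path 1: W_1 → W_5 ← W_3 ← W_0 → W_7
  W_3 is a chain here and W_3 is conditioned on, so the path is blocked at W_3.
Path 2: W_1 → W_5 ← W_2 → W_4 ← W_3 ← W_0 → W_7
  W_3 is a chain here and W_3 is conditioned on, so the path is blocked at W_3.
Path 3: W_1 ← W_0 → W_7
  W_0 is a fork and W_0 is not conditioned on — no node blocks this path, so it is active.
Path 4: W_1 → W_6 ← W_2 → W_5 ← W_3 ← W_0 → W_7
  W_6 is a collider here and neither W_6 nor any of its descendants is conditioned on, so the collider stays closed — the path is blocked at W_6.
Path 5: W_1 → W_6 ← W_2 → W_4 ← W_3 ← W_0 → W_7
  W_6 is a collider here and neither W_6 nor any of its descendants is conditioned on, so the collider stays closed — the path is blocked at W_6.
Path 6: W_1 → W_3 ← W_0 → W_7
  W_3 is a collider and W_3 is conditioned on, which opens it; W_0 is a fork and W_0 is not conditioned on — no node blocks this path, so it is active.
Because an active path exists, W_1 and W_7 are not d-separated.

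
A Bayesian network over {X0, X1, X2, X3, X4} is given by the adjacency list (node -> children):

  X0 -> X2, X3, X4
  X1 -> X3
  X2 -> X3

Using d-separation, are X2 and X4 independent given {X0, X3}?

We examine all 2 paths between X2 and X4:
  1. X2 ← X0 → X4 — X0:fork[blocks] ⇒ blocked
  2. X2 → X3 ← X0 → X4 — X3:collider[open]; X0:fork[blocks] ⇒ blocked
Every path is blocked, so X2 and X4 are d-separated given {X0, X3}.

Yes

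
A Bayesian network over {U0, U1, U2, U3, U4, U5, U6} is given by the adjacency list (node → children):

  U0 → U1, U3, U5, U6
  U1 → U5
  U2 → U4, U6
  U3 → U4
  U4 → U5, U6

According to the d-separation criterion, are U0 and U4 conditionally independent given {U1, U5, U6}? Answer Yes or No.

No

Enumerating the 5 paths from U0 to U4 and testing each for blocking by {U1, U5, U6}:
Path 1: U0 → U3 → U4
  U3 is a chain and U3 is not conditioned on — no node blocks this path, so it is active.
Path 2: U0 → U5 ← U4
  U5 is a collider and U5 is conditioned on, which opens it — no node blocks this path, so it is active.
Path 3: U0 → U6 ← U4
  U6 is a collider and U6 is conditioned on, which opens it — no node blocks this path, so it is active.
Path 4: U0 → U6 ← U2 → U4
  U6 is a collider and U6 is conditioned on, which opens it; U2 is a fork and U2 is not conditioned on — no node blocks this path, so it is active.
Path 5: U0 → U1 → U5 ← U4
  U1 is a chain here and U1 is conditioned on, so the path is blocked at U1.
Because an active path exists, U0 and U4 are not d-separated.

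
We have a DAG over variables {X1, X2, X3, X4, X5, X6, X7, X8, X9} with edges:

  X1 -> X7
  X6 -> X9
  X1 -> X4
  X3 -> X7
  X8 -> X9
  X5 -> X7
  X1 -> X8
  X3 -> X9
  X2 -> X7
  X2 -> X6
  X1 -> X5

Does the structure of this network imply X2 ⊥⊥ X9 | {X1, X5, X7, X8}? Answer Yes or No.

4 paths connect X2 and X9; each must be blocked for d-separation to hold:
Path 1: X2 → X6 → X9
  X6 is a chain and X6 is not conditioned on — no node blocks this path, so it is active.
Path 2: X2 → X7 ← X5 ← X1 → X8 → X9
  X5 is a chain here and X5 is conditioned on, so the path is blocked at X5.
Path 3: X2 → X7 ← X3 → X9
  X7 is a collider and X7 is conditioned on, which opens it; X3 is a fork and X3 is not conditioned on — no node blocks this path, so it is active.
Path 4: X2 → X7 ← X1 → X8 → X9
  X1 is a fork here and X1 is conditioned on, so the path is blocked at X1.
Because an active path exists, X2 and X9 are not d-separated.

No — X2 and X9 are not d-separated given {X1, X5, X7, X8}.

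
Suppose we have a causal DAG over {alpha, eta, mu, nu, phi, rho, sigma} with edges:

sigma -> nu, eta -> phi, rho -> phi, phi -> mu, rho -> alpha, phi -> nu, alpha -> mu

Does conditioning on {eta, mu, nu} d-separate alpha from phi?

No

2 paths connect alpha and phi; each must be blocked for d-separation to hold:
Path 1: alpha → mu ← phi
  mu is a collider and mu is conditioned on, which opens it — no node blocks this path, so it is active.
Path 2: alpha ← rho → phi
  rho is a fork and rho is not conditioned on — no node blocks this path, so it is active.
At least one path is unblocked, so d-separation fails.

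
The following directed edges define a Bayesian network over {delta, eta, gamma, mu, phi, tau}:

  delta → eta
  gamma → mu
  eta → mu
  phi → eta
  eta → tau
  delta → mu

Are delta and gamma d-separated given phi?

Yes

Enumerating the 2 paths from delta to gamma and testing each for blocking by {phi}:
  1. delta → eta → mu ← gamma — eta:chain[open]; mu:collider[blocks] ⇒ blocked
  2. delta → mu ← gamma — mu:collider[blocks] ⇒ blocked
Every path is blocked, so delta and gamma are d-separated given {phi}.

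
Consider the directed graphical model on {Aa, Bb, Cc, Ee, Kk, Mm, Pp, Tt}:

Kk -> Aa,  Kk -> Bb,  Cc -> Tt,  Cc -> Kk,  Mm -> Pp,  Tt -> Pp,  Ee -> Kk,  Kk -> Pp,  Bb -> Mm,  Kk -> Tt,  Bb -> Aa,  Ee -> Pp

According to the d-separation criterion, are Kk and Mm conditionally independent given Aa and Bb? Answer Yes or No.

There are 6 undirected paths between Kk and Mm; checking each against the conditioning set {Aa, Bb}:
  1. Kk → Bb → Mm — Bb:chain[blocks] ⇒ blocked
  2. Kk ← Ee → Pp ← Mm — Ee:fork[open]; Pp:collider[blocks] ⇒ blocked
  3. Kk ← Cc → Tt → Pp ← Mm — Cc:fork[open]; Tt:chain[open]; Pp:collider[blocks] ⇒ blocked
  4. Kk → Aa ← Bb → Mm — Aa:collider[open]; Bb:fork[blocks] ⇒ blocked
  5. Kk → Pp ← Mm — Pp:collider[blocks] ⇒ blocked
  6. Kk → Tt → Pp ← Mm — Tt:chain[open]; Pp:collider[blocks] ⇒ blocked
All paths are blocked; Kk ⊥ Mm | {Aa, Bb} holds.

Yes — Kk and Mm are d-separated given {Aa, Bb}.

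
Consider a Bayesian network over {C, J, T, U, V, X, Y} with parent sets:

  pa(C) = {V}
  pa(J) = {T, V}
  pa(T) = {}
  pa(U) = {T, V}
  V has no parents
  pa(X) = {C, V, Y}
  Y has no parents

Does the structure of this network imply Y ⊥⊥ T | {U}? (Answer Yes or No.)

Yes

There are 4 undirected paths between Y and T; checking each against the conditioning set {U}:
  1. Y → X ← C ← V → J ← T — X:collider[blocks]; C:chain[open]; V:fork[open]; J:collider[blocks] ⇒ blocked
  2. Y → X ← C ← V → U ← T — X:collider[blocks]; C:chain[open]; V:fork[open]; U:collider[open] ⇒ blocked
  3. Y → X ← V → J ← T — X:collider[blocks]; V:fork[open]; J:collider[blocks] ⇒ blocked
  4. Y → X ← V → U ← T — X:collider[blocks]; V:fork[open]; U:collider[open] ⇒ blocked
Since every path is blocked, d-separation holds.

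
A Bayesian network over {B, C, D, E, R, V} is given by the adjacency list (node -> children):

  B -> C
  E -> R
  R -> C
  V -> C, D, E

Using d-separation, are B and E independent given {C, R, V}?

Yes

There are 2 undirected paths between B and E; checking each against the conditioning set {C, R, V}:
  1. B → C ← V → E — C:collider[open]; V:fork[blocks] ⇒ blocked
  2. B → C ← R ← E — C:collider[open]; R:chain[blocks] ⇒ blocked
Since every path is blocked, d-separation holds.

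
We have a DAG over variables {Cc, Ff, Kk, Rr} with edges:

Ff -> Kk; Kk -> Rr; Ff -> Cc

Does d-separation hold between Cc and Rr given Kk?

Yes

The only undirected path from Cc to Rr is:
Path 1: Cc ← Ff → Kk → Rr
  Kk is a chain here and Kk is conditioned on, so the path is blocked at Kk.
Every path is blocked, so Cc and Rr are d-separated given {Kk}.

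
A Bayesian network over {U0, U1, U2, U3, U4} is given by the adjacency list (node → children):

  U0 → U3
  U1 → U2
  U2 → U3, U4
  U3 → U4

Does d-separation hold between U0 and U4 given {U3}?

No — U0 and U4 are not d-separated given {U3}.

There are 2 undirected paths between U0 and U4; checking each against the conditioning set {U3}:
  1. U0 → U3 ← U2 → U4 — U3:collider[open]; U2:fork[open] ⇒ active
  2. U0 → U3 → U4 — U3:chain[blocks] ⇒ blocked
At least one path is unblocked, so d-separation fails.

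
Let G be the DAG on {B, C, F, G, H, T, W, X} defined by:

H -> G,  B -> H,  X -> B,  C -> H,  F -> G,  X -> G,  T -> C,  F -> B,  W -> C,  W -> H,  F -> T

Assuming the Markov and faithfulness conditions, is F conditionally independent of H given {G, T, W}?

No

Enumerating the 6 paths from F to H and testing each for blocking by {G, T, W}:
Path 1: F → B → H
  B is a chain and B is not conditioned on — no node blocks this path, so it is active.
Path 2: F → B ← X → G ← H
  B is a collider and its descendant G is conditioned on, which opens it; X is a fork and X is not conditioned on; G is a collider and G is conditioned on, which opens it — no node blocks this path, so it is active.
Path 3: F → T → C → H
  T is a chain here and T is conditioned on, so the path is blocked at T.
Path 4: F → T → C ← W → H
  T is a chain here and T is conditioned on, so the path is blocked at T.
Path 5: F → G ← H
  G is a collider and G is conditioned on, which opens it — no node blocks this path, so it is active.
Path 6: F → G ← X → B → H
  G is a collider and G is conditioned on, which opens it; X is a fork and X is not conditioned on; B is a chain and B is not conditioned on — no node blocks this path, so it is active.
Since the path F → B → H is active, F and H are not d-separated given {G, T, W}.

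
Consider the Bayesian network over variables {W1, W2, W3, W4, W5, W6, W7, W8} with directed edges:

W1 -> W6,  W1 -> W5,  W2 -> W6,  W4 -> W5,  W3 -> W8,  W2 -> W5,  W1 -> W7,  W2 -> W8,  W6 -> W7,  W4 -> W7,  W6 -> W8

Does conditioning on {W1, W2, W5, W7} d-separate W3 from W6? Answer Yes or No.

Yes — W3 and W6 are d-separated given {W1, W2, W5, W7}.

There are 6 undirected paths between W3 and W6; checking each against the conditioning set {W1, W2, W5, W7}:
Path 1: W3 → W8 ← W6
  W8 is a collider here and neither W8 nor any of its descendants is conditioned on, so the collider stays closed — the path is blocked at W8.
Path 2: W3 → W8 ← W2 → W6
  W8 is a collider here and neither W8 nor any of its descendants is conditioned on, so the collider stays closed — the path is blocked at W8.
Path 3: W3 → W8 ← W2 → W5 ← W1 → W6
  W8 is a collider here and neither W8 nor any of its descendants is conditioned on, so the collider stays closed — the path is blocked at W8.
Path 4: W3 → W8 ← W2 → W5 ← W1 → W7 ← W6
  W8 is a collider here and neither W8 nor any of its descendants is conditioned on, so the collider stays closed — the path is blocked at W8.
Path 5: W3 → W8 ← W2 → W5 ← W4 → W7 ← W6
  W8 is a collider here and neither W8 nor any of its descendants is conditioned on, so the collider stays closed — the path is blocked at W8.
Path 6: W3 → W8 ← W2 → W5 ← W4 → W7 ← W1 → W6
  W8 is a collider here and neither W8 nor any of its descendants is conditioned on, so the collider stays closed — the path is blocked at W8.
Since every path is blocked, d-separation holds.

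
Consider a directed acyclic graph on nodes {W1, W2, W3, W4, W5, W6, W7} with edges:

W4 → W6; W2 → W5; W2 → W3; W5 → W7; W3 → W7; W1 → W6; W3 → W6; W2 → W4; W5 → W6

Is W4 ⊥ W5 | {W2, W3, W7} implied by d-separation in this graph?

Yes — W4 and W5 are d-separated given {W2, W3, W7}.

There are 6 undirected paths between W4 and W5; checking each against the conditioning set {W2, W3, W7}:
  1. W4 → W6 ← W3 → W7 ← W5 — W6:collider[blocks]; W3:fork[blocks]; W7:collider[open] ⇒ blocked
  2. W4 → W6 ← W3 ← W2 → W5 — W6:collider[blocks]; W3:chain[blocks]; W2:fork[blocks] ⇒ blocked
  3. W4 → W6 ← W5 — W6:collider[blocks] ⇒ blocked
  4. W4 ← W2 → W3 → W6 ← W5 — W2:fork[blocks]; W3:chain[blocks]; W6:collider[blocks] ⇒ blocked
  5. W4 ← W2 → W3 → W7 ← W5 — W2:fork[blocks]; W3:chain[blocks]; W7:collider[open] ⇒ blocked
  6. W4 ← W2 → W5 — W2:fork[blocks] ⇒ blocked
All paths are blocked; W4 ⊥ W5 | {W2, W3, W7} holds.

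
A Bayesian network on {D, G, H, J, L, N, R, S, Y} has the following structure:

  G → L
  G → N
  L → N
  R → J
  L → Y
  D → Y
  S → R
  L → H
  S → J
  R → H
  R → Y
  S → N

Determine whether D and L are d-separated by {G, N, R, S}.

Yes

We examine all 6 paths between D and L:
Path 1: D → Y ← R ← S → N ← L
  Y is a collider here and neither Y nor any of its descendants is conditioned on, so the collider stays closed — the path is blocked at Y.
Path 2: D → Y ← R ← S → N ← G → L
  Y is a collider here and neither Y nor any of its descendants is conditioned on, so the collider stays closed — the path is blocked at Y.
Path 3: D → Y ← R → J ← S → N ← L
  Y is a collider here and neither Y nor any of its descendants is conditioned on, so the collider stays closed — the path is blocked at Y.
Path 4: D → Y ← R → J ← S → N ← G → L
  Y is a collider here and neither Y nor any of its descendants is conditioned on, so the collider stays closed — the path is blocked at Y.
Path 5: D → Y ← R → H ← L
  Y is a collider here and neither Y nor any of its descendants is conditioned on, so the collider stays closed — the path is blocked at Y.
Path 6: D → Y ← L
  Y is a collider here and neither Y nor any of its descendants is conditioned on, so the collider stays closed — the path is blocked at Y.
Since every path is blocked, d-separation holds.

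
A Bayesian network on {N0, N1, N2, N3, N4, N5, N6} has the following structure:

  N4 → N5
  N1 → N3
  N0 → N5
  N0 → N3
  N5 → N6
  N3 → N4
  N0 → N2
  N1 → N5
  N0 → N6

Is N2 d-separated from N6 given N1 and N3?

No

4 paths connect N2 and N6; each must be blocked for d-separation to hold:
Path 1: N2 ← N0 → N6
  N0 is a fork and N0 is not conditioned on — no node blocks this path, so it is active.
Path 2: N2 ← N0 → N3 ← N1 → N5 → N6
  N1 is a fork here and N1 is conditioned on, so the path is blocked at N1.
Path 3: N2 ← N0 → N3 → N4 → N5 → N6
  N3 is a chain here and N3 is conditioned on, so the path is blocked at N3.
Path 4: N2 ← N0 → N5 → N6
  N0 is a fork and N0 is not conditioned on; N5 is a chain and N5 is not conditioned on — no node blocks this path, so it is active.
Since the path N2 ← N0 → N6 is active, N2 and N6 are not d-separated given {N1, N3}.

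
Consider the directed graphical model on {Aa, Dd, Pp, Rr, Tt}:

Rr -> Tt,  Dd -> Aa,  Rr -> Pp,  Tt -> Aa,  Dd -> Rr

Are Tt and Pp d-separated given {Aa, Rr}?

Yes

We examine all 2 paths between Tt and Pp:
  1. Tt → Aa ← Dd → Rr → Pp — Aa:collider[open]; Dd:fork[open]; Rr:chain[blocks] ⇒ blocked
  2. Tt ← Rr → Pp — Rr:fork[blocks] ⇒ blocked
Since every path is blocked, d-separation holds.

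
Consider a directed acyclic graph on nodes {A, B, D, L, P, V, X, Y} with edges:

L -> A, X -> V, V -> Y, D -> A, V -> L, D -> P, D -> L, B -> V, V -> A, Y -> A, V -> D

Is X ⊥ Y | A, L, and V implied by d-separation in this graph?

Enumerating the 6 paths from X to Y and testing each for blocking by {A, L, V}:
Path 1: X → V → D → L → A ← Y
  V is a chain here and V is conditioned on, so the path is blocked at V.
Path 2: X → V → D → A ← Y
  V is a chain here and V is conditioned on, so the path is blocked at V.
Path 3: X → V → L ← D → A ← Y
  V is a chain here and V is conditioned on, so the path is blocked at V.
Path 4: X → V → L → A ← Y
  V is a chain here and V is conditioned on, so the path is blocked at V.
Path 5: X → V → Y
  V is a chain here and V is conditioned on, so the path is blocked at V.
Path 6: X → V → A ← Y
  V is a chain here and V is conditioned on, so the path is blocked at V.
Every path is blocked, so X and Y are d-separated given {A, L, V}.

Yes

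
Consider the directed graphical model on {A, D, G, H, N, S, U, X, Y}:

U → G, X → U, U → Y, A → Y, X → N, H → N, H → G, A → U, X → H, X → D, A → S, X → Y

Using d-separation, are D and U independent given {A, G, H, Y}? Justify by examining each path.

No — D and U are not d-separated given {A, G, H, Y}.

We examine all 5 paths between D and U:
  1. D ← X → H → G ← U — X:fork[open]; H:chain[blocks]; G:collider[open] ⇒ blocked
  2. D ← X → Y ← A → U — X:fork[open]; Y:collider[open]; A:fork[blocks] ⇒ blocked
  3. D ← X → Y ← U — X:fork[open]; Y:collider[open] ⇒ active
  4. D ← X → N ← H → G ← U — X:fork[open]; N:collider[blocks]; H:fork[blocks]; G:collider[open] ⇒ blocked
  5. D ← X → U — X:fork[open] ⇒ active
At least one path is unblocked, so d-separation fails.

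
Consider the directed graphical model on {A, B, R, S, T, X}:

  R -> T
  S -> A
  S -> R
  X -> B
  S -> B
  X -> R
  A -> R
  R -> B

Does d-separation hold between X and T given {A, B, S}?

No

4 paths connect X and T; each must be blocked for d-separation to hold:
Path 1: X → R → T
  R is a chain and R is not conditioned on — no node blocks this path, so it is active.
Path 2: X → B ← R → T
  B is a collider and B is conditioned on, which opens it; R is a fork and R is not conditioned on — no node blocks this path, so it is active.
Path 3: X → B ← S → R → T
  S is a fork here and S is conditioned on, so the path is blocked at S.
Path 4: X → B ← S → A → R → T
  S is a fork here and S is conditioned on, so the path is blocked at S.
At least one path is unblocked, so d-separation fails.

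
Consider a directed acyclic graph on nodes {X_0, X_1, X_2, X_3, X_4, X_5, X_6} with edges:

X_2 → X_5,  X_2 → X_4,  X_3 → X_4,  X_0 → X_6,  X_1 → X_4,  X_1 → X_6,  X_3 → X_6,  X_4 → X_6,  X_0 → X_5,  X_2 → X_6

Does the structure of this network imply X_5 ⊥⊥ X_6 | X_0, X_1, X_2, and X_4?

5 paths connect X_5 and X_6; each must be blocked for d-separation to hold:
Path 1: X_5 ← X_2 → X_6
  X_2 is a fork here and X_2 is conditioned on, so the path is blocked at X_2.
Path 2: X_5 ← X_2 → X_4 ← X_3 → X_6
  X_2 is a fork here and X_2 is conditioned on, so the path is blocked at X_2.
Path 3: X_5 ← X_2 → X_4 ← X_1 → X_6
  X_2 is a fork here and X_2 is conditioned on, so the path is blocked at X_2.
Path 4: X_5 ← X_2 → X_4 → X_6
  X_2 is a fork here and X_2 is conditioned on, so the path is blocked at X_2.
Path 5: X_5 ← X_0 → X_6
  X_0 is a fork here and X_0 is conditioned on, so the path is blocked at X_0.
Every path is blocked, so X_5 and X_6 are d-separated given {X_0, X_1, X_2, X_4}.

Yes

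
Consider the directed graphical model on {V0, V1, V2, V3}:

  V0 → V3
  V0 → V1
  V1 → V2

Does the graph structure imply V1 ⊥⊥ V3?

Only one path connects V1 and V3:
  1. V1 ← V0 → V3 — V0:fork[open] ⇒ active
Since the path V1 ← V0 → V3 is active, V1 and V3 are not d-separated given ∅.

No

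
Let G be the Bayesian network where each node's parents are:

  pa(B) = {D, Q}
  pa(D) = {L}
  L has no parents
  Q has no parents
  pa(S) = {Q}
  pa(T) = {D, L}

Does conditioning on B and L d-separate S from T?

There are 2 undirected paths between S and T; checking each against the conditioning set {B, L}:
Path 1: S ← Q → B ← D → T
  Q is a fork and Q is not conditioned on; B is a collider and B is conditioned on, which opens it; D is a fork and D is not conditioned on — no node blocks this path, so it is active.
Path 2: S ← Q → B ← D ← L → T
  L is a fork here and L is conditioned on, so the path is blocked at L.
Since the path S ← Q → B ← D → T is active, S and T are not d-separated given {B, L}.

No — S and T are not d-separated given {B, L}.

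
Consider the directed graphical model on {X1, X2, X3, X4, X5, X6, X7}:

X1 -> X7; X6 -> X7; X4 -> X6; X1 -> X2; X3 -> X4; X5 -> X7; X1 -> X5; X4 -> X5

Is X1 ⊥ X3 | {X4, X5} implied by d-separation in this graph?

We examine all 4 paths between X1 and X3:
Path 1: X1 → X5 ← X4 ← X3
  X4 is a chain here and X4 is conditioned on, so the path is blocked at X4.
Path 2: X1 → X5 → X7 ← X6 ← X4 ← X3
  X5 is a chain here and X5 is conditioned on, so the path is blocked at X5.
Path 3: X1 → X7 ← X5 ← X4 ← X3
  X7 is a collider here and neither X7 nor any of its descendants is conditioned on, so the collider stays closed — the path is blocked at X7.
Path 4: X1 → X7 ← X6 ← X4 ← X3
  X7 is a collider here and neither X7 nor any of its descendants is conditioned on, so the collider stays closed — the path is blocked at X7.
Every path is blocked, so X1 and X3 are d-separated given {X4, X5}.

Yes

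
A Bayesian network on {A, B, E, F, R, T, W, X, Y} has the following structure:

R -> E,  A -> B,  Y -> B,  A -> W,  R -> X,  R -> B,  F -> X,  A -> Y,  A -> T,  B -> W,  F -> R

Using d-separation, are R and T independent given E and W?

3 paths connect R and T; each must be blocked for d-separation to hold:
  1. R → B ← A → T — B:collider[open]; A:fork[open] ⇒ active
  2. R → B ← Y ← A → T — B:collider[open]; Y:chain[open]; A:fork[open] ⇒ active
  3. R → B → W ← A → T — B:chain[open]; W:collider[open]; A:fork[open] ⇒ active
Because an active path exists, R and T are not d-separated.

No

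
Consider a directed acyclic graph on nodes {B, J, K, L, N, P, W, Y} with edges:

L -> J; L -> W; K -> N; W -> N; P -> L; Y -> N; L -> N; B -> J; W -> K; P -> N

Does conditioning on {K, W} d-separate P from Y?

There are 4 undirected paths between P and Y; checking each against the conditioning set {K, W}:
Path 1: P → L → N ← Y
  N is a collider here and neither N nor any of its descendants is conditioned on, so the collider stays closed — the path is blocked at N.
Path 2: P → L → W → N ← Y
  W is a chain here and W is conditioned on, so the path is blocked at W.
Path 3: P → L → W → K → N ← Y
  W is a chain here and W is conditioned on, so the path is blocked at W.
Path 4: P → N ← Y
  N is a collider here and neither N nor any of its descendants is conditioned on, so the collider stays closed — the path is blocked at N.
All paths are blocked; P ⊥ Y | {K, W} holds.

Yes — P and Y are d-separated given {K, W}.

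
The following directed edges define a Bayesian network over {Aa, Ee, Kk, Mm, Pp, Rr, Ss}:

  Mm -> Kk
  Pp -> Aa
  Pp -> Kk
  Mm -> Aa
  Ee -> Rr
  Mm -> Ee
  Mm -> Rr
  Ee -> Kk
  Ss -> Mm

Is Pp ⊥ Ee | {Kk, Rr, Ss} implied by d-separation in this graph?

No — Pp and Ee are not d-separated given {Kk, Rr, Ss}.

We examine all 6 paths between Pp and Ee:
  1. Pp → Kk ← Ee — Kk:collider[open] ⇒ active
  2. Pp → Kk ← Mm → Ee — Kk:collider[open]; Mm:fork[open] ⇒ active
  3. Pp → Kk ← Mm → Rr ← Ee — Kk:collider[open]; Mm:fork[open]; Rr:collider[open] ⇒ active
  4. Pp → Aa ← Mm → Kk ← Ee — Aa:collider[blocks]; Mm:fork[open]; Kk:collider[open] ⇒ blocked
  5. Pp → Aa ← Mm → Ee — Aa:collider[blocks]; Mm:fork[open] ⇒ blocked
  6. Pp → Aa ← Mm → Rr ← Ee — Aa:collider[blocks]; Mm:fork[open]; Rr:collider[open] ⇒ blocked
At least one path is unblocked, so d-separation fails.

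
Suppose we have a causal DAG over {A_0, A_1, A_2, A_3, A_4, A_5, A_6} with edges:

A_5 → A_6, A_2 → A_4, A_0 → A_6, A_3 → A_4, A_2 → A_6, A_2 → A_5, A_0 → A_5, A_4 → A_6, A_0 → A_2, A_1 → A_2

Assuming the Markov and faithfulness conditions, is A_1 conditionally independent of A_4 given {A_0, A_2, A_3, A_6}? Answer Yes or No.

Enumerating the 6 paths from A_1 to A_4 and testing each for blocking by {A_0, A_2, A_3, A_6}:
Path 1: A_1 → A_2 ← A_0 → A_5 → A_6 ← A_4
  A_0 is a fork here and A_0 is conditioned on, so the path is blocked at A_0.
Path 2: A_1 → A_2 ← A_0 → A_6 ← A_4
  A_0 is a fork here and A_0 is conditioned on, so the path is blocked at A_0.
Path 3: A_1 → A_2 → A_4
  A_2 is a chain here and A_2 is conditioned on, so the path is blocked at A_2.
Path 4: A_1 → A_2 → A_5 ← A_0 → A_6 ← A_4
  A_2 is a chain here and A_2 is conditioned on, so the path is blocked at A_2.
Path 5: A_1 → A_2 → A_5 → A_6 ← A_4
  A_2 is a chain here and A_2 is conditioned on, so the path is blocked at A_2.
Path 6: A_1 → A_2 → A_6 ← A_4
  A_2 is a chain here and A_2 is conditioned on, so the path is blocked at A_2.
Since every path is blocked, d-separation holds.

Yes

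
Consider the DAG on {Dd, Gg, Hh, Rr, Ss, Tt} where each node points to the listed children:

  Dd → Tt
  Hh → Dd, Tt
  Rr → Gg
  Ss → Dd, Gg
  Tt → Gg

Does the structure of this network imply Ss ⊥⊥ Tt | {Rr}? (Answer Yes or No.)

3 paths connect Ss and Tt; each must be blocked for d-separation to hold:
  1. Ss → Gg ← Tt — Gg:collider[blocks] ⇒ blocked
  2. Ss → Dd ← Hh → Tt — Dd:collider[blocks]; Hh:fork[open] ⇒ blocked
  3. Ss → Dd → Tt — Dd:chain[open] ⇒ active
Since the path Ss → Dd → Tt is active, Ss and Tt are not d-separated given {Rr}.

No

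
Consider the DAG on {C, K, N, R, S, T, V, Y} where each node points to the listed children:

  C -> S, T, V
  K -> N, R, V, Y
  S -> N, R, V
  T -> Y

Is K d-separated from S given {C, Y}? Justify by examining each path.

6 paths connect K and S; each must be blocked for d-separation to hold:
Path 1: K → Y ← T ← C → V ← S
  C is a fork here and C is conditioned on, so the path is blocked at C.
Path 2: K → Y ← T ← C → S
  C is a fork here and C is conditioned on, so the path is blocked at C.
Path 3: K → N ← S
  N is a collider here and neither N nor any of its descendants is conditioned on, so the collider stays closed — the path is blocked at N.
Path 4: K → R ← S
  R is a collider here and neither R nor any of its descendants is conditioned on, so the collider stays closed — the path is blocked at R.
Path 5: K → V ← C → S
  V is a collider here and neither V nor any of its descendants is conditioned on, so the collider stays closed — the path is blocked at V.
Path 6: K → V ← S
  V is a collider here and neither V nor any of its descendants is conditioned on, so the collider stays closed — the path is blocked at V.
Every path is blocked, so K and S are d-separated given {C, Y}.

Yes — K and S are d-separated given {C, Y}.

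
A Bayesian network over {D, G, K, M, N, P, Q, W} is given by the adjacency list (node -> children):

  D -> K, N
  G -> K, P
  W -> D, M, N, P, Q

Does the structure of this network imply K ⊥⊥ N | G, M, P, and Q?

We examine all 4 paths between K and N:
Path 1: K ← D → N
  D is a fork and D is not conditioned on — no node blocks this path, so it is active.
Path 2: K ← D ← W → N
  D is a chain and D is not conditioned on; W is a fork and W is not conditioned on — no node blocks this path, so it is active.
Path 3: K ← G → P ← W → D → N
  G is a fork here and G is conditioned on, so the path is blocked at G.
Path 4: K ← G → P ← W → N
  G is a fork here and G is conditioned on, so the path is blocked at G.
At least one path is unblocked, so d-separation fails.

No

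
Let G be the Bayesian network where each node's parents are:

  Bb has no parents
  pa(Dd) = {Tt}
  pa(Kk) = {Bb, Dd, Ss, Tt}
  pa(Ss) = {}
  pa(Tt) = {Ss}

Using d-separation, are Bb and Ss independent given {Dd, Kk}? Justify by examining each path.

Enumerating the 3 paths from Bb to Ss and testing each for blocking by {Dd, Kk}:
Path 1: Bb → Kk ← Tt ← Ss
  Kk is a collider and Kk is conditioned on, which opens it; Tt is a chain and Tt is not conditioned on — no node blocks this path, so it is active.
Path 2: Bb → Kk ← Ss
  Kk is a collider and Kk is conditioned on, which opens it — no node blocks this path, so it is active.
Path 3: Bb → Kk ← Dd ← Tt ← Ss
  Dd is a chain here and Dd is conditioned on, so the path is blocked at Dd.
Since the path Bb → Kk ← Tt ← Ss is active, Bb and Ss are not d-separated given {Dd, Kk}.

No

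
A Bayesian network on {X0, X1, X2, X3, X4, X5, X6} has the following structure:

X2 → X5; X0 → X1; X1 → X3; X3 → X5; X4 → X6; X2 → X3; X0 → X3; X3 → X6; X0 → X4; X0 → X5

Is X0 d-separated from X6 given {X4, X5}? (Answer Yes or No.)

There are 5 undirected paths between X0 and X6; checking each against the conditioning set {X4, X5}:
Path 1: X0 → X1 → X3 → X6
  X1 is a chain and X1 is not conditioned on; X3 is a chain and X3 is not conditioned on — no node blocks this path, so it is active.
Path 2: X0 → X4 → X6
  X4 is a chain here and X4 is conditioned on, so the path is blocked at X4.
Path 3: X0 → X3 → X6
  X3 is a chain and X3 is not conditioned on — no node blocks this path, so it is active.
Path 4: X0 → X5 ← X3 → X6
  X5 is a collider and X5 is conditioned on, which opens it; X3 is a fork and X3 is not conditioned on — no node blocks this path, so it is active.
Path 5: X0 → X5 ← X2 → X3 → X6
  X5 is a collider and X5 is conditioned on, which opens it; X2 is a fork and X2 is not conditioned on; X3 is a chain and X3 is not conditioned on — no node blocks this path, so it is active.
Because an active path exists, X0 and X6 are not d-separated.

No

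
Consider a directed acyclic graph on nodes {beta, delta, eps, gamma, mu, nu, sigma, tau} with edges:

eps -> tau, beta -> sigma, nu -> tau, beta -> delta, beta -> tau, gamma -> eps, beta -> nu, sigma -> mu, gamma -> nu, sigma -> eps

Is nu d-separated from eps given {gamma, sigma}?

Yes

5 paths connect nu and eps; each must be blocked for d-separation to hold:
  1. nu ← gamma → eps — gamma:fork[blocks] ⇒ blocked
  2. nu ← beta → sigma → eps — beta:fork[open]; sigma:chain[blocks] ⇒ blocked
  3. nu ← beta → tau ← eps — beta:fork[open]; tau:collider[blocks] ⇒ blocked
  4. nu → tau ← beta → sigma → eps — tau:collider[blocks]; beta:fork[open]; sigma:chain[blocks] ⇒ blocked
  5. nu → tau ← eps — tau:collider[blocks] ⇒ blocked
All paths are blocked; nu ⊥ eps | {gamma, sigma} holds.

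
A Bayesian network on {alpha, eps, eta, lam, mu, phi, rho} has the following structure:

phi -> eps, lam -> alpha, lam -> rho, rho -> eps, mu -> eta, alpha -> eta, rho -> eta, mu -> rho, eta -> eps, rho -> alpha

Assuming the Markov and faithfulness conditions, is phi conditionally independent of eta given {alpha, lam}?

Yes

There are 5 undirected paths between phi and eta; checking each against the conditioning set {alpha, lam}:
Path 1: phi → eps ← eta
  eps is a collider here and neither eps nor any of its descendants is conditioned on, so the collider stays closed — the path is blocked at eps.
Path 2: phi → eps ← rho → eta
  eps is a collider here and neither eps nor any of its descendants is conditioned on, so the collider stays closed — the path is blocked at eps.
Path 3: phi → eps ← rho → alpha → eta
  eps is a collider here and neither eps nor any of its descendants is conditioned on, so the collider stays closed — the path is blocked at eps.
Path 4: phi → eps ← rho ← lam → alpha → eta
  eps is a collider here and neither eps nor any of its descendants is conditioned on, so the collider stays closed — the path is blocked at eps.
Path 5: phi → eps ← rho ← mu → eta
  eps is a collider here and neither eps nor any of its descendants is conditioned on, so the collider stays closed — the path is blocked at eps.
Since every path is blocked, d-separation holds.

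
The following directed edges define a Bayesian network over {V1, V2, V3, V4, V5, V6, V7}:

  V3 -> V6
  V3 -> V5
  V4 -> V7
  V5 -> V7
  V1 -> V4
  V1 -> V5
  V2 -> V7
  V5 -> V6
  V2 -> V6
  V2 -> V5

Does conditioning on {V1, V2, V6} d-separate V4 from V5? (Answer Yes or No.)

Yes

5 paths connect V4 and V5; each must be blocked for d-separation to hold:
Path 1: V4 ← V1 → V5
  V1 is a fork here and V1 is conditioned on, so the path is blocked at V1.
Path 2: V4 → V7 ← V5
  V7 is a collider here and neither V7 nor any of its descendants is conditioned on, so the collider stays closed — the path is blocked at V7.
Path 3: V4 → V7 ← V2 → V5
  V7 is a collider here and neither V7 nor any of its descendants is conditioned on, so the collider stays closed — the path is blocked at V7.
Path 4: V4 → V7 ← V2 → V6 ← V3 → V5
  V7 is a collider here and neither V7 nor any of its descendants is conditioned on, so the collider stays closed — the path is blocked at V7.
Path 5: V4 → V7 ← V2 → V6 ← V5
  V7 is a collider here and neither V7 nor any of its descendants is conditioned on, so the collider stays closed — the path is blocked at V7.
Since every path is blocked, d-separation holds.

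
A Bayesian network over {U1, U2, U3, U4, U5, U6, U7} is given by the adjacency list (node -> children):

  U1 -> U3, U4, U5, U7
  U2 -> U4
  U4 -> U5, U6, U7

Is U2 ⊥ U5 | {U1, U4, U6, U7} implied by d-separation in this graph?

Yes

There are 3 undirected paths between U2 and U5; checking each against the conditioning set {U1, U4, U6, U7}:
Path 1: U2 → U4 → U7 ← U1 → U5
  U4 is a chain here and U4 is conditioned on, so the path is blocked at U4.
Path 2: U2 → U4 ← U1 → U5
  U1 is a fork here and U1 is conditioned on, so the path is blocked at U1.
Path 3: U2 → U4 → U5
  U4 is a chain here and U4 is conditioned on, so the path is blocked at U4.
Since every path is blocked, d-separation holds.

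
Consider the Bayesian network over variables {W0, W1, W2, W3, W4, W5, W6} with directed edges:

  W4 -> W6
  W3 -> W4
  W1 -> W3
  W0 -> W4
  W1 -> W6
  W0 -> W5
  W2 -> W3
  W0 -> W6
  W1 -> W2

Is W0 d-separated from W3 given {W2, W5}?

Enumerating the 6 paths from W0 to W3 and testing each for blocking by {W2, W5}:
  1. W0 → W4 → W6 ← W1 → W2 → W3 — W4:chain[open]; W6:collider[blocks]; W1:fork[open]; W2:chain[blocks] ⇒ blocked
  2. W0 → W4 → W6 ← W1 → W3 — W4:chain[open]; W6:collider[blocks]; W1:fork[open] ⇒ blocked
  3. W0 → W4 ← W3 — W4:collider[blocks] ⇒ blocked
  4. W0 → W6 ← W4 ← W3 — W6:collider[blocks]; W4:chain[open] ⇒ blocked
  5. W0 → W6 ← W1 → W2 → W3 — W6:collider[blocks]; W1:fork[open]; W2:chain[blocks] ⇒ blocked
  6. W0 → W6 ← W1 → W3 — W6:collider[blocks]; W1:fork[open] ⇒ blocked
Every path is blocked, so W0 and W3 are d-separated given {W2, W5}.

Yes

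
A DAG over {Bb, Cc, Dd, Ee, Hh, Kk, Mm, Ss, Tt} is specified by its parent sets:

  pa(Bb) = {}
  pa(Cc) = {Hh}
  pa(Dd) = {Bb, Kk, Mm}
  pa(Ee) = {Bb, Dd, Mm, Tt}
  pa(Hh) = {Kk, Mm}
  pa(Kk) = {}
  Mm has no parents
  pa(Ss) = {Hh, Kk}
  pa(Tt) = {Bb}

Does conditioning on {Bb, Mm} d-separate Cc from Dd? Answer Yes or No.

There are 6 undirected paths between Cc and Dd; checking each against the conditioning set {Bb, Mm}:
Path 1: Cc ← Hh ← Mm → Ee ← Tt ← Bb → Dd
  Mm is a fork here and Mm is conditioned on, so the path is blocked at Mm.
Path 2: Cc ← Hh ← Mm → Ee ← Dd
  Mm is a fork here and Mm is conditioned on, so the path is blocked at Mm.
Path 3: Cc ← Hh ← Mm → Ee ← Bb → Dd
  Mm is a fork here and Mm is conditioned on, so the path is blocked at Mm.
Path 4: Cc ← Hh ← Mm → Dd
  Mm is a fork here and Mm is conditioned on, so the path is blocked at Mm.
Path 5: Cc ← Hh ← Kk → Dd
  Hh is a chain and Hh is not conditioned on; Kk is a fork and Kk is not conditioned on — no node blocks this path, so it is active.
Path 6: Cc ← Hh → Ss ← Kk → Dd
  Ss is a collider here and neither Ss nor any of its descendants is conditioned on, so the collider stays closed — the path is blocked at Ss.
Since the path Cc ← Hh ← Kk → Dd is active, Cc and Dd are not d-separated given {Bb, Mm}.

No — Cc and Dd are not d-separated given {Bb, Mm}.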